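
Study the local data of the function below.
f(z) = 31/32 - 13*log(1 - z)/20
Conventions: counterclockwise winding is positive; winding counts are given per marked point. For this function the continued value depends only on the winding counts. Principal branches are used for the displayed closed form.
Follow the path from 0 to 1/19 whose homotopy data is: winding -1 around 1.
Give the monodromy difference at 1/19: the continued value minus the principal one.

Continued minus principal equals (13/10)*pi*i.

The rational part is single-valued and drops out of the difference; each branch term changes only by its own monodromy.
(-13/20)*log(1 - z/(1)): each positive loop around 1 adds 2*pi*i to the log, so winding -1 contributes (-13/20)*(-1)*2*pi*i = (13/10)*pi*i.
Summing the contributions at z = 1/19 gives (13/10)*pi*i.


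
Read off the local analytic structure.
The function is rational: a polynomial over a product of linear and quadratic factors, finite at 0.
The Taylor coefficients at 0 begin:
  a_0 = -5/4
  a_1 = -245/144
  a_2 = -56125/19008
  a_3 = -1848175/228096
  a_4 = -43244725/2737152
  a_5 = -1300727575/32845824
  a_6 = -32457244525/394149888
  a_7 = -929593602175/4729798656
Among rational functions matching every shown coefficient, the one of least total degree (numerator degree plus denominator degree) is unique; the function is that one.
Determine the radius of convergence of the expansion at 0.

No rational of total degree below 4 reproduces all 8 coefficients; solving the [2/2] Pade equations on them gives f(ψ) = (-8*ψ**2/11 + 7*ψ/27 + 1/3)/((ψ - 4/9)*(ψ + 3/5)), whose expansion matches every shown term.
Denominator factor (ψ - 4/9): pole of order 1 at 4/9, modulus 4/9.
Denominator factor (ψ + 3/5): pole of order 1 at -3/5, modulus 3/5.
The radius of convergence is the smallest modulus among the singular points: 4/9.

The radius of convergence is 4/9.


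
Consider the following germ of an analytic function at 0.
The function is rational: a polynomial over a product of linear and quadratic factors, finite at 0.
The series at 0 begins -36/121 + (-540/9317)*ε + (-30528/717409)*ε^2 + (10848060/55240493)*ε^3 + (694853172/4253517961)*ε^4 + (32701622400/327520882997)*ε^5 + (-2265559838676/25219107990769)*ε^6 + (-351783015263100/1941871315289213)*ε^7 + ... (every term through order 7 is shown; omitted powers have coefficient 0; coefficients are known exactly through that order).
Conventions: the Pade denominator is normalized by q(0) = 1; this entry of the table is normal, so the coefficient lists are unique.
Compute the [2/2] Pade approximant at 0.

The Pade approximant has numerator coefficients [-36/121, -425520/12937441, -13767408/12937441]; denominator coefficients [1, -693675/8232917, 312450247/90562087].

Taylor coefficients needed (read off): a_0 = -36/121, a_1 = -540/9317, a_2 = -30528/717409, a_3 = 10848060/55240493, a_4 = 694853172/4253517961.
Write the denominator as Q(ε) = 1 + q1*ε + q2*ε^2. Requiring Q*f - P = O(ε^5) with deg P <= 2 kills the coefficients of ε^3..ε^4 in Q*f:
  ε^3: a_3 + q1*a_2 + q2*a_1 = 0, i.e. 10848060/55240493 + (-30528/717409)*q1 + (-540/9317)*q2 = 0.
  ε^4: a_4 + q1*a_3 + q2*a_2 = 0, i.e. 694853172/4253517961 + (10848060/55240493)*q1 + (-30528/717409)*q2 = 0.
Solving this linear system: q1 = -693675/8232917, q2 = 312450247/90562087.
The numerator is Q*f truncated at degree 2: P0 = a_0 = -36/121; P1 = a_1 + q1*a_0 = -425520/12937441; P2 = a_2 + q1*a_1 + q2*a_0 = -13767408/12937441.


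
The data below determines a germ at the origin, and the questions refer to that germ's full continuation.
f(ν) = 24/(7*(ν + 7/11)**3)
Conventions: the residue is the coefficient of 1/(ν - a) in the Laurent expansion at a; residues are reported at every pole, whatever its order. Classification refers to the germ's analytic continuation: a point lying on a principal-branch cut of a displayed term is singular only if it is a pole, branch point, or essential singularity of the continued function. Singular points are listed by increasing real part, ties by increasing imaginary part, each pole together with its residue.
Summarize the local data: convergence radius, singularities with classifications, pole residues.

Radius of convergence at 0: 7/11.
At -7/11: a pole of order 3; residue 0.

Denominator factor (ν + 7/11)^3: pole of order 3 at -7/11, modulus 7/11.
The radius of convergence is the smallest modulus among the singular points: 7/11.
At the order-3 pole -7/11 set g(ν) = (ν - (-7/11))^3*f(ν) = 24/7.
Order-3 pole: residue = g''(a)/2; g''(-7/11) = 0, so the residue is 0.


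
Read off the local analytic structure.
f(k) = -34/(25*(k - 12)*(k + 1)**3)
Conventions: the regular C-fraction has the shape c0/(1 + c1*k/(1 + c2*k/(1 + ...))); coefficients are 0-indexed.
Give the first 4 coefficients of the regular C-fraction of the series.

The regular C-fraction coefficients are [17/150, 35/12, -33/35, 258/385].

Taylor coefficients (expand at 0): a_0 = 17/150, a_1 = -119/360, a_2 = 14093/21600, a_3 = -279667/259200.
c0 = a_0 = 17/150. Peel one level at a time: if S = 1 + c*k/S' with S'(0) = 1, then c is the k-coefficient of S and S' = c*k/(S - 1).
S_1 = c0/f = 1 + (35/12)*k + (11/4)*k^2 + ...; c1 = 35/12.
S_2 = c1*k/(S_1 - 1) = 1 + (-33/35)*k + (774/1225)*k^2 + ...; c2 = -33/35.
S_3 = c2*k/(S_2 - 1) = 1 + (258/385)*k + ...; c3 = 258/385.


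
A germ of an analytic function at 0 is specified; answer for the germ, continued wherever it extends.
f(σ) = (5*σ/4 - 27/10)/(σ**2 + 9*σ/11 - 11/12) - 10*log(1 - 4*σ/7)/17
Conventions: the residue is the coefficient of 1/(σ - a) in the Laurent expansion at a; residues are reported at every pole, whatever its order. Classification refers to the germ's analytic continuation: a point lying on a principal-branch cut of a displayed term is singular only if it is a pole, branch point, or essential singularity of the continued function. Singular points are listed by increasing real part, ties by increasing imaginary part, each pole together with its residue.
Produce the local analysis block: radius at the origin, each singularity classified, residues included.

Radius of convergence at 0: -9/22 + (1/66)*sqrt(4722).
At -9/22 - (1/66)*sqrt(4722): a pole of order 1; residue 5/8 + (1413/62960)*sqrt(4722).
At -9/22 + (1/66)*sqrt(4722): a pole of order 1; residue 5/8 - (1413/62960)*sqrt(4722).
At 7/4: a logarithmic branch point.

Denominator factor (σ**2 + 9*σ/11 - 11/12): discriminant 1574/363, real irrational roots -9/22 + (1/66)*sqrt(4722) and -9/22 - (1/66)*sqrt(4722); poles of order 1, moduli -9/22 + (1/66)*sqrt(4722) and 9/22 + (1/66)*sqrt(4722).
Branch term (-10/17)*log(1 - σ/(7/4)): its argument vanishes at σ = 7/4, a logarithmic branch point, modulus 7/4.
The radius of convergence is the smallest modulus among the singular points: -9/22 + (1/66)*sqrt(4722).
The branch term is analytic at -9/22 - (1/66)*sqrt(4722) and contributes nothing to the residue; only the rational part matters.
The factor σ**2 + 9*σ/11 - 11/12 splits as (σ - a)(σ - a') with a = -9/22 - (1/66)*sqrt(4722), a' = -9/22 + (1/66)*sqrt(4722). At the order-1 pole a set g(σ) = (σ - a)*(rational part) = [5*σ/4 - 27/10] / (σ - a').
Simple pole: residue = g(a) at a = -9/22 - (1/66)*sqrt(4722), which is 5/8 + (1413/62960)*sqrt(4722).
The branch term is analytic at -9/22 + (1/66)*sqrt(4722) and contributes nothing to the residue; only the rational part matters.
The factor σ**2 + 9*σ/11 - 11/12 splits as (σ - a)(σ - a') with a = -9/22 + (1/66)*sqrt(4722), a' = -9/22 - (1/66)*sqrt(4722). At the order-1 pole a set g(σ) = (σ - a)*(rational part) = [5*σ/4 - 27/10] / (σ - a').
Simple pole: residue = g(a) at a = -9/22 + (1/66)*sqrt(4722), which is 5/8 - (1413/62960)*sqrt(4722).
List the singular points by increasing real part (a conjugate pair: the negative imaginary part first).


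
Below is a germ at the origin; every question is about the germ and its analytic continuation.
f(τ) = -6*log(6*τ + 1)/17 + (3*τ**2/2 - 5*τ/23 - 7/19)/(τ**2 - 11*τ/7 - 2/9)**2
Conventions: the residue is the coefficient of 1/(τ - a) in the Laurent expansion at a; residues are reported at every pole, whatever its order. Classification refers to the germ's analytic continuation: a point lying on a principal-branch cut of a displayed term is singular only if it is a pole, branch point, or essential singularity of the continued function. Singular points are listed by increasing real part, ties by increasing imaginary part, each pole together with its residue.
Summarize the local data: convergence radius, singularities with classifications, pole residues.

Denominator factor (τ**2 - 11*τ/7 - 2/9)^2: discriminant 1481/441, real irrational roots 11/14 + (1/42)*sqrt(1481) and 11/14 - (1/42)*sqrt(1481); poles of order 2, moduli 11/14 + (1/42)*sqrt(1481) and -11/14 + (1/42)*sqrt(1481).
Branch term (-6/17)*log(1 - τ/(-1/6)): its argument vanishes at τ = -1/6, a logarithmic branch point, modulus 1/6.
The radius of convergence is the smallest modulus among the singular points: -11/14 + (1/42)*sqrt(1481).
The branch term is analytic at 11/14 - (1/42)*sqrt(1481) and contributes nothing to the residue; only the rational part matters.
The factor τ**2 - 11*τ/7 - 2/9 splits as (τ - a)(τ - a') with a = 11/14 - (1/42)*sqrt(1481), a' = 11/14 + (1/42)*sqrt(1481). At the order-2 pole a set g(τ) = (τ - a)^2*(rational part) = [3*τ**2/2 - 5*τ/23 - 7/19] / (τ - a')^2.
Order-2 pole: residue = g'(a); g'(11/14 - (1/42)*sqrt(1481)) = -(7062615/958498757)*sqrt(1481), so the residue is -(7062615/958498757)*sqrt(1481).
The branch term is analytic at 11/14 + (1/42)*sqrt(1481) and contributes nothing to the residue; only the rational part matters.
The factor τ**2 - 11*τ/7 - 2/9 splits as (τ - a)(τ - a') with a = 11/14 + (1/42)*sqrt(1481), a' = 11/14 - (1/42)*sqrt(1481). At the order-2 pole a set g(τ) = (τ - a)^2*(rational part) = [3*τ**2/2 - 5*τ/23 - 7/19] / (τ - a')^2.
Order-2 pole: residue = g'(a); g'(11/14 + (1/42)*sqrt(1481)) = (7062615/958498757)*sqrt(1481), so the residue is (7062615/958498757)*sqrt(1481).
List the singular points by increasing real part (a conjugate pair: the negative imaginary part first).

Radius of convergence at 0: -11/14 + (1/42)*sqrt(1481).
At -1/6: a logarithmic branch point.
At 11/14 - (1/42)*sqrt(1481): a pole of order 2; residue -(7062615/958498757)*sqrt(1481).
At 11/14 + (1/42)*sqrt(1481): a pole of order 2; residue (7062615/958498757)*sqrt(1481).


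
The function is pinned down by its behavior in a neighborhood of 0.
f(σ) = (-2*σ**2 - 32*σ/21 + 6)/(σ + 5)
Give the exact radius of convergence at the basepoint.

The radius of convergence is 5.

Denominator factor (σ + 5): pole of order 1 at -5, modulus 5.
The radius of convergence is the smallest modulus among the singular points: 5.


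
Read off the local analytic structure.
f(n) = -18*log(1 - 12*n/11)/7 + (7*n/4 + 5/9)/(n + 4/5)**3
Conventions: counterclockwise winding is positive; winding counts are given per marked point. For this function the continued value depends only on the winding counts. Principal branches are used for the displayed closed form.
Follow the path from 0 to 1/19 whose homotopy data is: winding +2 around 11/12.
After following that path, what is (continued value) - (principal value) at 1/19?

The rational part is single-valued and drops out of the difference; each branch term changes only by its own monodromy.
(-18/7)*log(1 - n/(11/12)): each positive loop around 11/12 adds 2*pi*i to the log, so winding +2 contributes (-18/7)*(2)*2*pi*i = -(72/7)*pi*i.
Summing the contributions at n = 1/19 gives -(72/7)*pi*i.

Continued minus principal equals -(72/7)*pi*i.


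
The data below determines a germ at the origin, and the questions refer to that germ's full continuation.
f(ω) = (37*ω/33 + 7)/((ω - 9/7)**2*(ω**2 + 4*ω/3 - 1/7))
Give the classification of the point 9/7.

The point is a pole of order 2.

The denominator factor ω - 9/7 vanishes at 9/7 and appears to the power 2; the numerator there equals 650/77, nonzero, and no other factor vanishes.
Hence a pole whose order is the multiplicity, 2.


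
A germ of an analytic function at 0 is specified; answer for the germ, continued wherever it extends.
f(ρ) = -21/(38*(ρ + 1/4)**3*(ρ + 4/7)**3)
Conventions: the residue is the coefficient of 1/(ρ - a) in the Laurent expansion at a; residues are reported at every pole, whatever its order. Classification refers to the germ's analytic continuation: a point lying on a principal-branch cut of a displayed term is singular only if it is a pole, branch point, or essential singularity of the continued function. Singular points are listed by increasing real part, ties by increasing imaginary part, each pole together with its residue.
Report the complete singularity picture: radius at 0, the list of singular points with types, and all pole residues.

Radius of convergence at 0: 1/4.
At -4/7: a pole of order 3; residue 120472576/124659.
At -1/4: a pole of order 3; residue -120472576/124659.

Denominator factor (ρ + 4/7)^3: pole of order 3 at -4/7, modulus 4/7.
Denominator factor (ρ + 1/4)^3: pole of order 3 at -1/4, modulus 1/4.
The radius of convergence is the smallest modulus among the singular points: 1/4.
At the order-3 pole -4/7 set g(ρ) = (ρ - (-4/7))^3*f(ρ) = -21/(38*(ρ + 1/4)**3).
Order-3 pole: residue = g''(a)/2; g''(-4/7) = 240945152/124659, so the residue is 120472576/124659.
At the order-3 pole -1/4 set g(ρ) = (ρ - (-1/4))^3*f(ρ) = -21/(38*(ρ + 4/7)**3).
Order-3 pole: residue = g''(a)/2; g''(-1/4) = -240945152/124659, so the residue is -120472576/124659.
List the singular points by increasing real part (a conjugate pair: the negative imaginary part first).


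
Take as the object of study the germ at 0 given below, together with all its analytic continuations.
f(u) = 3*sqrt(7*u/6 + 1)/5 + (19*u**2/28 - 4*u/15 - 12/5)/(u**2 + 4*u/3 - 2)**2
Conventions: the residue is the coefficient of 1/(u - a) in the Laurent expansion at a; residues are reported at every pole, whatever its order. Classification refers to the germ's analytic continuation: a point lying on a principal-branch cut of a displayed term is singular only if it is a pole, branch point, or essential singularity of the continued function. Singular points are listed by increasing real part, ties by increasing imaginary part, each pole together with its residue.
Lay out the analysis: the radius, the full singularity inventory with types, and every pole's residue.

Radius of convergence at 0: 6/7.
At -2/3 - (1/3)*sqrt(22): a pole of order 2; residue -(123/2464)*sqrt(22).
At -6/7: an algebraic (square-root) branch point.
At -2/3 + (1/3)*sqrt(22): a pole of order 2; residue (123/2464)*sqrt(22).

Denominator factor (u**2 + 4*u/3 - 2)^2: discriminant 88/9, real irrational roots -2/3 + (1/3)*sqrt(22) and -2/3 - (1/3)*sqrt(22); poles of order 2, moduli -2/3 + (1/3)*sqrt(22) and 2/3 + (1/3)*sqrt(22).
Branch term (3/5)*sqrt(1 - u/(-6/7)): its argument vanishes at u = -6/7, a square-root branch point, modulus 6/7.
The radius of convergence is the smallest modulus among the singular points: 6/7.
The branch term is analytic at -2/3 - (1/3)*sqrt(22) and contributes nothing to the residue; only the rational part matters.
The factor u**2 + 4*u/3 - 2 splits as (u - a)(u - a') with a = -2/3 - (1/3)*sqrt(22), a' = -2/3 + (1/3)*sqrt(22). At the order-2 pole a set g(u) = (u - a)^2*(rational part) = [19*u**2/28 - 4*u/15 - 12/5] / (u - a')^2.
Order-2 pole: residue = g'(a); g'(-2/3 - (1/3)*sqrt(22)) = -(123/2464)*sqrt(22), so the residue is -(123/2464)*sqrt(22).
The branch term is analytic at -2/3 + (1/3)*sqrt(22) and contributes nothing to the residue; only the rational part matters.
The factor u**2 + 4*u/3 - 2 splits as (u - a)(u - a') with a = -2/3 + (1/3)*sqrt(22), a' = -2/3 - (1/3)*sqrt(22). At the order-2 pole a set g(u) = (u - a)^2*(rational part) = [19*u**2/28 - 4*u/15 - 12/5] / (u - a')^2.
Order-2 pole: residue = g'(a); g'(-2/3 + (1/3)*sqrt(22)) = (123/2464)*sqrt(22), so the residue is (123/2464)*sqrt(22).
List the singular points by increasing real part (a conjugate pair: the negative imaginary part first).


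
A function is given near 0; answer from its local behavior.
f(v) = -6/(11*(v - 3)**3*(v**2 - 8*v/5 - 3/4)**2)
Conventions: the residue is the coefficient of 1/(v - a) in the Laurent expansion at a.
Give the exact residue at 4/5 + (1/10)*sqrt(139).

The factor v**2 - 8*v/5 - 3/4 splits as (v - a)(v - a') with a = 4/5 + (1/10)*sqrt(139), a' = 4/5 - (1/10)*sqrt(139). At the order-2 pole a set g(v) = (v - a)^2*f(v) = [-6/(11*(v - 3)**3)] / (v - a')^2.
Order-2 pole: residue = g'(a); g'(4/5 + (1/10)*sqrt(139)) = 2729600/27704259 + (388436800/48661271649)*sqrt(139), so the residue is 2729600/27704259 + (388436800/48661271649)*sqrt(139).

The residue is 2729600/27704259 + (388436800/48661271649)*sqrt(139).


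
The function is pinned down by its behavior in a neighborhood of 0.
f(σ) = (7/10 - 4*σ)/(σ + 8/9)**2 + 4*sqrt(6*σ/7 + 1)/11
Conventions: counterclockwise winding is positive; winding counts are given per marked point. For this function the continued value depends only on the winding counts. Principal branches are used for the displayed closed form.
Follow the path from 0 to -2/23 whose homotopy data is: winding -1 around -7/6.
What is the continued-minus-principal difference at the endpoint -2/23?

Continued minus principal equals -(8/1771)*sqrt(23989).

The rational part is single-valued and drops out of the difference; each branch term changes only by its own monodromy.
(4/11)*sqrt(1 - σ/(-7/6)): winding -1 is odd, the square root flips sign, contributing -2*(4/11)*sqrt(1 - (-2/23)/(-7/6)) = -2*(4/11)*sqrt(149/161) = -(8/1771)*sqrt(23989).
Summing the contributions at σ = -2/23 gives -(8/1771)*sqrt(23989).


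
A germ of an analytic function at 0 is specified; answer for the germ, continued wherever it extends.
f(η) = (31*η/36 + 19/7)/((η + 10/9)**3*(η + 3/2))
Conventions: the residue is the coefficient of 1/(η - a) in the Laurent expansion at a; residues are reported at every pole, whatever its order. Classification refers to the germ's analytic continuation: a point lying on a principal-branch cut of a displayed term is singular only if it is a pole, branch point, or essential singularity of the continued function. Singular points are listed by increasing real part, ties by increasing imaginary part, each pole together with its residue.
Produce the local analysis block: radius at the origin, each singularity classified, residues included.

Denominator factor (η + 3/2): pole of order 1 at -3/2, modulus 3/2.
Denominator factor (η + 10/9)^3: pole of order 3 at -10/9, modulus 10/9.
The radius of convergence is the smallest modulus among the singular points: 10/9.
At the order-1 pole -3/2 set g(η) = (η - (-3/2))*f(η) = (31*η/36 + 19/7)/(η + 10/9)**3.
Simple pole: residue = g(a) at a = -3/2, which is -58077/2401.
At the order-3 pole -10/9 set g(η) = (η - (-10/9))^3*f(η) = (31*η/36 + 19/7)/(η + 3/2).
Order-3 pole: residue = g''(a)/2; g''(-10/9) = 116154/2401, so the residue is 58077/2401.
List the singular points by increasing real part (a conjugate pair: the negative imaginary part first).

Radius of convergence at 0: 10/9.
At -3/2: a pole of order 1; residue -58077/2401.
At -10/9: a pole of order 3; residue 58077/2401.


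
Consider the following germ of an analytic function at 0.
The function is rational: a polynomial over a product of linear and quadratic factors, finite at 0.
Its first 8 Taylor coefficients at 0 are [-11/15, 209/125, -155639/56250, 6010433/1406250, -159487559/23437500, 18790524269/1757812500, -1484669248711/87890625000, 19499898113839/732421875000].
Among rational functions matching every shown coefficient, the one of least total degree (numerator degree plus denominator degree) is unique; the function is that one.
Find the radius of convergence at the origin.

No rational of total degree below 4 reproduces all 8 coefficients; solving the [2/2] Pade equations on them gives f(η) = (4*η**2/9 - 14*η/15 + 2/3)/(η**2 - 4*η/5 - 10/11), whose expansion matches every shown term.
Denominator factor (η**2 - 4*η/5 - 10/11): discriminant 1176/275, real irrational roots 2/5 + (7/55)*sqrt(66) and 2/5 - (7/55)*sqrt(66); poles of order 1, moduli 2/5 + (7/55)*sqrt(66) and -2/5 + (7/55)*sqrt(66).
The radius of convergence is the smallest modulus among the singular points: -2/5 + (7/55)*sqrt(66).

The radius of convergence is -2/5 + (7/55)*sqrt(66).


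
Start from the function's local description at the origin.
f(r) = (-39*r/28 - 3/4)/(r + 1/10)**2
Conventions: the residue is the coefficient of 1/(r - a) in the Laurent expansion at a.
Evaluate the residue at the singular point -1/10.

The residue is -39/28.

At the order-2 pole -1/10 set g(r) = (r - (-1/10))^2*f(r) = -39*r/28 - 3/4.
Order-2 pole: residue = g'(a); g'(-1/10) = -39/28, so the residue is -39/28.


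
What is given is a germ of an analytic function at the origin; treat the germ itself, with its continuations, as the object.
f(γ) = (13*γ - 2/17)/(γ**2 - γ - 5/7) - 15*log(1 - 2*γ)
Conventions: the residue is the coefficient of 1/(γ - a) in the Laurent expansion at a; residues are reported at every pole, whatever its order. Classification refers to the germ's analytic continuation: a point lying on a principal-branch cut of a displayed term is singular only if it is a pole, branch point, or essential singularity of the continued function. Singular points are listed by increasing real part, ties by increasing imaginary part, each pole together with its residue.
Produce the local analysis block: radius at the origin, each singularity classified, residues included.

Radius of convergence at 0: -1/2 + (3/14)*sqrt(21).
At 1/2 - (3/14)*sqrt(21): a pole of order 1; residue 13/2 - (217/306)*sqrt(21).
At 1/2: a logarithmic branch point.
At 1/2 + (3/14)*sqrt(21): a pole of order 1; residue 13/2 + (217/306)*sqrt(21).

Denominator factor (γ**2 - γ - 5/7): discriminant 27/7, real irrational roots 1/2 + (3/14)*sqrt(21) and 1/2 - (3/14)*sqrt(21); poles of order 1, moduli 1/2 + (3/14)*sqrt(21) and -1/2 + (3/14)*sqrt(21).
Branch term (-15)*log(1 - γ/(1/2)): its argument vanishes at γ = 1/2, a logarithmic branch point, modulus 1/2.
The radius of convergence is the smallest modulus among the singular points: -1/2 + (3/14)*sqrt(21).
The branch term is analytic at 1/2 - (3/14)*sqrt(21) and contributes nothing to the residue; only the rational part matters.
The factor γ**2 - γ - 5/7 splits as (γ - a)(γ - a') with a = 1/2 - (3/14)*sqrt(21), a' = 1/2 + (3/14)*sqrt(21). At the order-1 pole a set g(γ) = (γ - a)*(rational part) = [13*γ - 2/17] / (γ - a').
Simple pole: residue = g(a) at a = 1/2 - (3/14)*sqrt(21), which is 13/2 - (217/306)*sqrt(21).
The branch term is analytic at 1/2 + (3/14)*sqrt(21) and contributes nothing to the residue; only the rational part matters.
The factor γ**2 - γ - 5/7 splits as (γ - a)(γ - a') with a = 1/2 + (3/14)*sqrt(21), a' = 1/2 - (3/14)*sqrt(21). At the order-1 pole a set g(γ) = (γ - a)*(rational part) = [13*γ - 2/17] / (γ - a').
Simple pole: residue = g(a) at a = 1/2 + (3/14)*sqrt(21), which is 13/2 + (217/306)*sqrt(21).
List the singular points by increasing real part (a conjugate pair: the negative imaginary part first).


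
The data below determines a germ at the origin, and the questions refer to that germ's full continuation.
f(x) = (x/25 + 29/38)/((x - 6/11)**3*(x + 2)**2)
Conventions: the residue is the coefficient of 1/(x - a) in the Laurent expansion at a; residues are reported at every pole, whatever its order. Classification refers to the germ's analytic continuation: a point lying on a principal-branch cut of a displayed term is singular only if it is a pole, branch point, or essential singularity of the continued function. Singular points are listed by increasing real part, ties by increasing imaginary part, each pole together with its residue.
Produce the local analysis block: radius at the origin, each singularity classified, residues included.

Radius of convergence at 0: 6/11.
At -2: a pole of order 2; residue -29922211/583923200.
At 6/11: a pole of order 3; residue 29922211/583923200.

Denominator factor (x - 6/11)^3: pole of order 3 at 6/11, modulus 6/11.
Denominator factor (x + 2)^2: pole of order 2 at -2, modulus 2.
The radius of convergence is the smallest modulus among the singular points: 6/11.
At the order-2 pole -2 set g(x) = (x - (-2))^2*f(x) = (x/25 + 29/38)/(x - 6/11)**3.
Order-2 pole: residue = g'(a); g'(-2) = -29922211/583923200, so the residue is -29922211/583923200.
At the order-3 pole 6/11 set g(x) = (x - (6/11))^3*f(x) = (x/25 + 29/38)/(x + 2)**2.
Order-3 pole: residue = g''(a)/2; g''(6/11) = 29922211/291961600, so the residue is 29922211/583923200.
List the singular points by increasing real part (a conjugate pair: the negative imaginary part first).


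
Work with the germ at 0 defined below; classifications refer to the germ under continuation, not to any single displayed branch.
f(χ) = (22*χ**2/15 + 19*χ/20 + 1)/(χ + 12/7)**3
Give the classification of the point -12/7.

The denominator factor χ + 12/7 vanishes at -12/7 and appears to the power 3; the numerator there equals 902/245, nonzero, and no other factor vanishes.
Hence a pole whose order is the multiplicity, 3.

The point is a pole of order 3.


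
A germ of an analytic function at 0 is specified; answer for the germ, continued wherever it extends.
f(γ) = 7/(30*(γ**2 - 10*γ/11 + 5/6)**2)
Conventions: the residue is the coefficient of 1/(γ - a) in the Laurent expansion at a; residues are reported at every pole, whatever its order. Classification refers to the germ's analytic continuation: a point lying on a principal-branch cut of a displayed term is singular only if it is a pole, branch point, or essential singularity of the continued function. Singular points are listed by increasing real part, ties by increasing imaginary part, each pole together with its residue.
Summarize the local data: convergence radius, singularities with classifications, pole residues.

Denominator factor (γ**2 - 10*γ/11 + 5/6)^2: discriminant -910/363, complex-conjugate roots (5/11) + ((1/66)*sqrt(2730))*i and (5/11) - ((1/66)*sqrt(2730))*i; poles of order 2, moduli (1/6)*sqrt(30) and (1/6)*sqrt(30).
The radius of convergence is the smallest modulus among the singular points: (1/6)*sqrt(30).
The factor γ**2 - 10*γ/11 + 5/6 splits as (γ - a)(γ - a') with a = (5/11) - ((1/66)*sqrt(2730))*i, a' = (5/11) + ((1/66)*sqrt(2730))*i. At the order-2 pole a set g(γ) = (γ - a)^2*f(γ) = [7/30] / (γ - a')^2.
Order-2 pole: residue = g'(a); g'((5/11) - ((1/66)*sqrt(2730))*i) = ((1331/591500)*sqrt(2730))*i, so the residue is ((1331/591500)*sqrt(2730))*i.
The factor γ**2 - 10*γ/11 + 5/6 splits as (γ - a)(γ - a') with a = (5/11) + ((1/66)*sqrt(2730))*i, a' = (5/11) - ((1/66)*sqrt(2730))*i. At the order-2 pole a set g(γ) = (γ - a)^2*f(γ) = [7/30] / (γ - a')^2.
Order-2 pole: residue = g'(a); g'((5/11) + ((1/66)*sqrt(2730))*i) = -((1331/591500)*sqrt(2730))*i, so the residue is -((1331/591500)*sqrt(2730))*i.
List the singular points by increasing real part (a conjugate pair: the negative imaginary part first).

Radius of convergence at 0: (1/6)*sqrt(30).
At (5/11) - ((1/66)*sqrt(2730))*i: a pole of order 2; residue ((1331/591500)*sqrt(2730))*i.
At (5/11) + ((1/66)*sqrt(2730))*i: a pole of order 2; residue -((1331/591500)*sqrt(2730))*i.


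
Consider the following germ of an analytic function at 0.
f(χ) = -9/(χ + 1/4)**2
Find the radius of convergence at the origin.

Denominator factor (χ + 1/4)^2: pole of order 2 at -1/4, modulus 1/4.
The radius of convergence is the smallest modulus among the singular points: 1/4.

The radius of convergence is 1/4.


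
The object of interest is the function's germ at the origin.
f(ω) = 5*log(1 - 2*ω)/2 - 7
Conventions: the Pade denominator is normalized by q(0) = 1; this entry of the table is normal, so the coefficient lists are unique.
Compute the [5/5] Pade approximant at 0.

The Pade approximant has numerator coefficients [-7, 30, -380/9, 185/9, -10/9, -106/189]; denominator coefficients [1, -5, 80/9, -20/3, 40/21, -8/63].

Taylor coefficients needed (expand at 0): a_0 = -7, a_1 = -5, a_2 = -5, a_3 = -20/3, a_4 = -10, a_5 = -16, a_6 = -80/3, a_7 = -320/7, a_8 = -80, a_9 = -1280/9, a_10 = -256.
Write the denominator as Q(ω) = 1 + q1*ω + q2*ω^2 + q3*ω^3 + q4*ω^4 + q5*ω^5. Requiring Q*f - P = O(ω^11) with deg P <= 5 kills the coefficients of ω^6..ω^10 in Q*f:
  ω^6: a_6 + q1*a_5 + q2*a_4 + q3*a_3 + q4*a_2 + q5*a_1 = 0, i.e. -80/3 + (-16)*q1 + (-10)*q2 + (-20/3)*q3 + (-5)*q4 + (-5)*q5 = 0.
  ω^7: a_7 + q1*a_6 + q2*a_5 + q3*a_4 + q4*a_3 + q5*a_2 = 0, i.e. -320/7 + (-80/3)*q1 + (-16)*q2 + (-10)*q3 + (-20/3)*q4 + (-5)*q5 = 0.
  ω^8: a_8 + q1*a_7 + q2*a_6 + q3*a_5 + q4*a_4 + q5*a_3 = 0, i.e. -80 + (-320/7)*q1 + (-80/3)*q2 + (-16)*q3 + (-10)*q4 + (-20/3)*q5 = 0.
  ω^9: a_9 + q1*a_8 + q2*a_7 + q3*a_6 + q4*a_5 + q5*a_4 = 0, i.e. -1280/9 + (-80)*q1 + (-320/7)*q2 + (-80/3)*q3 + (-16)*q4 + (-10)*q5 = 0.
  ω^10: a_10 + q1*a_9 + q2*a_8 + q3*a_7 + q4*a_6 + q5*a_5 = 0, i.e. -256 + (-1280/9)*q1 + (-80)*q2 + (-320/7)*q3 + (-80/3)*q4 + (-16)*q5 = 0.
Solving this linear system: q1 = -5, q2 = 80/9, q3 = -20/3, q4 = 40/21, q5 = -8/63.
The numerator is Q*f truncated at degree 5: P0 = a_0 = -7; P1 = a_1 + q1*a_0 = 30; P2 = a_2 + q1*a_1 + q2*a_0 = -380/9; P3 = a_3 + q1*a_2 + q2*a_1 + q3*a_0 = 185/9; P4 = a_4 + q1*a_3 + q2*a_2 + q3*a_1 + q4*a_0 = -10/9; P5 = a_5 + q1*a_4 + q2*a_3 + q3*a_2 + q4*a_1 + q5*a_0 = -106/189.


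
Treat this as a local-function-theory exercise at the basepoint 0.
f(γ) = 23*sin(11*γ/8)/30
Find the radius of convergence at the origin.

The radius of convergence is infinite.

The factor -sin(11*γ/8) is entire and contributes no finite singular point.
The polynomial part has no poles.
No finite singular points: the Taylor series at 0 converges everywhere.


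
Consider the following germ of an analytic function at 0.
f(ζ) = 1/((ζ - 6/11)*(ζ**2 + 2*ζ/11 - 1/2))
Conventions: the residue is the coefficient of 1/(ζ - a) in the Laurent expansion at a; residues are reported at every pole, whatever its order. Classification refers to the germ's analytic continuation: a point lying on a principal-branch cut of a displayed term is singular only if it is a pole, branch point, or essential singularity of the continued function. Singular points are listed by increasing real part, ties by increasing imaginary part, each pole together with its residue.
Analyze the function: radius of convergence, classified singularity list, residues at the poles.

Radius of convergence at 0: 6/11.
At -1/11 - (1/22)*sqrt(246): a pole of order 1; residue 121/25 - (847/3075)*sqrt(246).
At 6/11: a pole of order 1; residue -242/25.
At -1/11 + (1/22)*sqrt(246): a pole of order 1; residue 121/25 + (847/3075)*sqrt(246).

Denominator factor (ζ - 6/11): pole of order 1 at 6/11, modulus 6/11.
Denominator factor (ζ**2 + 2*ζ/11 - 1/2): discriminant 246/121, real irrational roots -1/11 + (1/22)*sqrt(246) and -1/11 - (1/22)*sqrt(246); poles of order 1, moduli -1/11 + (1/22)*sqrt(246) and 1/11 + (1/22)*sqrt(246).
The radius of convergence is the smallest modulus among the singular points: 6/11.
The factor ζ**2 + 2*ζ/11 - 1/2 splits as (ζ - a)(ζ - a') with a = -1/11 - (1/22)*sqrt(246), a' = -1/11 + (1/22)*sqrt(246). At the order-1 pole a set g(ζ) = (ζ - a)*f(ζ) = [1/(ζ - 6/11)] / (ζ - a').
Simple pole: residue = g(a) at a = -1/11 - (1/22)*sqrt(246), which is 121/25 - (847/3075)*sqrt(246).
At the order-1 pole 6/11 set g(ζ) = (ζ - (6/11))*f(ζ) = 1/(ζ**2 + 2*ζ/11 - 1/2).
Simple pole: residue = g(a) at a = 6/11, which is -242/25.
The factor ζ**2 + 2*ζ/11 - 1/2 splits as (ζ - a)(ζ - a') with a = -1/11 + (1/22)*sqrt(246), a' = -1/11 - (1/22)*sqrt(246). At the order-1 pole a set g(ζ) = (ζ - a)*f(ζ) = [1/(ζ - 6/11)] / (ζ - a').
Simple pole: residue = g(a) at a = -1/11 + (1/22)*sqrt(246), which is 121/25 + (847/3075)*sqrt(246).
List the singular points by increasing real part (a conjugate pair: the negative imaginary part first).


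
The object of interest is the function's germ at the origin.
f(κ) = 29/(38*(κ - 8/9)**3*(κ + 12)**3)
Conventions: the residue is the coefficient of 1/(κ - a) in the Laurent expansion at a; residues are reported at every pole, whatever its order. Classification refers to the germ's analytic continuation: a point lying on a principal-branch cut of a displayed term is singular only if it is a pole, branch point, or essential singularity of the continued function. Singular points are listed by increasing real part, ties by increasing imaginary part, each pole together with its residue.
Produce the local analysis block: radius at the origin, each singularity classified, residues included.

Denominator factor (κ + 12)^3: pole of order 3 at -12, modulus 12.
Denominator factor (κ - 8/9)^3: pole of order 3 at 8/9, modulus 8/9.
The radius of convergence is the smallest modulus among the singular points: 8/9.
At the order-3 pole -12 set g(κ) = (κ - (-12))^3*f(κ) = 29/(38*(κ - 8/9)**3).
Order-3 pole: residue = g''(a)/2; g''(-12) = -177147/6880429568, so the residue is -177147/13760859136.
At the order-3 pole 8/9 set g(κ) = (κ - (8/9))^3*f(κ) = 29/(38*(κ + 12)**3).
Order-3 pole: residue = g''(a)/2; g''(8/9) = 177147/6880429568, so the residue is 177147/13760859136.
List the singular points by increasing real part (a conjugate pair: the negative imaginary part first).

Radius of convergence at 0: 8/9.
At -12: a pole of order 3; residue -177147/13760859136.
At 8/9: a pole of order 3; residue 177147/13760859136.


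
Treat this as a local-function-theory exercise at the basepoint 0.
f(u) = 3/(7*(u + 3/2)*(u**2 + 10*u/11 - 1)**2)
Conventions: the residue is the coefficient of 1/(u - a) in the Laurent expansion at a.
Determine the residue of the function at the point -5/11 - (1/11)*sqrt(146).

The residue is -2904/175 - (10210827/7460600)*sqrt(146).

The factor u**2 + 10*u/11 - 1 splits as (u - a)(u - a') with a = -5/11 - (1/11)*sqrt(146), a' = -5/11 + (1/11)*sqrt(146). At the order-2 pole a set g(u) = (u - a)^2*f(u) = [3/(7*(u + 3/2))] / (u - a')^2.
Order-2 pole: residue = g'(a); g'(-5/11 - (1/11)*sqrt(146)) = -2904/175 - (10210827/7460600)*sqrt(146), so the residue is -2904/175 - (10210827/7460600)*sqrt(146).


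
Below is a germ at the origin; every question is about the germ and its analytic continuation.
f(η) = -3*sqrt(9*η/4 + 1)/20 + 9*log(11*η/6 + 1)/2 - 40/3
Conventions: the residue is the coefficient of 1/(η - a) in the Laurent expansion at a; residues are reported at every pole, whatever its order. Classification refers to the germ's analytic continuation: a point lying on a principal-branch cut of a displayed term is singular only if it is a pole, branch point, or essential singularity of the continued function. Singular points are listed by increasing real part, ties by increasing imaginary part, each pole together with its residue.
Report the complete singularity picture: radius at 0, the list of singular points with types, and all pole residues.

Branch term (9/2)*log(1 - η/(-6/11)): its argument vanishes at η = -6/11, a logarithmic branch point, modulus 6/11.
Branch term (-3/20)*sqrt(1 - η/(-4/9)): its argument vanishes at η = -4/9, a square-root branch point, modulus 4/9.
The radius of convergence is the smallest modulus among the singular points: 4/9.
List the singular points by increasing real part (a conjugate pair: the negative imaginary part first).

Radius of convergence at 0: 4/9.
At -6/11: a logarithmic branch point.
At -4/9: an algebraic (square-root) branch point.


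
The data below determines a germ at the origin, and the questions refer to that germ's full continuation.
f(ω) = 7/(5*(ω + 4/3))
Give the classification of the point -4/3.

The denominator factor ω + 4/3 vanishes at -4/3 and appears to the power 1; the numerator there equals 7/5, nonzero, and no other factor vanishes.
Hence a pole whose order is the multiplicity, 1.

The point is a pole of order 1.


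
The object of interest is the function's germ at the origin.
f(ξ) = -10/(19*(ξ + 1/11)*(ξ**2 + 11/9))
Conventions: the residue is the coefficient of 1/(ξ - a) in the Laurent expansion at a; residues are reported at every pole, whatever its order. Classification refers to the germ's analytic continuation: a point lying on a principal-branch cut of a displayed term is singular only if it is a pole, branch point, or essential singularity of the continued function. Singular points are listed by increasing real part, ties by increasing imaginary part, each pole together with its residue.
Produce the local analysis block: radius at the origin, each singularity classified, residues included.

Radius of convergence at 0: 1/11.
At -1/11: a pole of order 1; residue -1089/2546.
At -((1/3)*sqrt(11))*i: a pole of order 1; residue (1089/5092) - ((27/5092)*sqrt(11))*i.
At ((1/3)*sqrt(11))*i: a pole of order 1; residue (1089/5092) + ((27/5092)*sqrt(11))*i.

Denominator factor (ξ**2 + 11/9): discriminant -44/9, complex-conjugate roots ((1/3)*sqrt(11))*i and -((1/3)*sqrt(11))*i; poles of order 1, moduli (1/3)*sqrt(11) and (1/3)*sqrt(11).
Denominator factor (ξ + 1/11): pole of order 1 at -1/11, modulus 1/11.
The radius of convergence is the smallest modulus among the singular points: 1/11.
At the order-1 pole -1/11 set g(ξ) = (ξ - (-1/11))*f(ξ) = -10/(19*(ξ**2 + 11/9)).
Simple pole: residue = g(a) at a = -1/11, which is -1089/2546.
The factor ξ**2 + 11/9 splits as (ξ - a)(ξ - a') with a = -((1/3)*sqrt(11))*i, a' = ((1/3)*sqrt(11))*i. At the order-1 pole a set g(ξ) = (ξ - a)*f(ξ) = [-10/(19*(ξ + 1/11))] / (ξ - a').
Simple pole: residue = g(a) at a = -((1/3)*sqrt(11))*i, which is (1089/5092) - ((27/5092)*sqrt(11))*i.
The factor ξ**2 + 11/9 splits as (ξ - a)(ξ - a') with a = ((1/3)*sqrt(11))*i, a' = -((1/3)*sqrt(11))*i. At the order-1 pole a set g(ξ) = (ξ - a)*f(ξ) = [-10/(19*(ξ + 1/11))] / (ξ - a').
Simple pole: residue = g(a) at a = ((1/3)*sqrt(11))*i, which is (1089/5092) + ((27/5092)*sqrt(11))*i.
List the singular points by increasing real part (a conjugate pair: the negative imaginary part first).


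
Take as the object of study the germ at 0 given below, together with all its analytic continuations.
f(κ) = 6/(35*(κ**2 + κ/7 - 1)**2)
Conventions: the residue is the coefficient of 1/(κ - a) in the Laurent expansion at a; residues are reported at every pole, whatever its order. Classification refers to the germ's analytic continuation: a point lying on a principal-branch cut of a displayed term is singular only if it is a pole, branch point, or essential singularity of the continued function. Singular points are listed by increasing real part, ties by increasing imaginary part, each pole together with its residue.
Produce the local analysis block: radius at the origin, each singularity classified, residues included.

Denominator factor (κ**2 + κ/7 - 1)^2: discriminant 197/49, real irrational roots -1/14 + (1/14)*sqrt(197) and -1/14 - (1/14)*sqrt(197); poles of order 2, moduli -1/14 + (1/14)*sqrt(197) and 1/14 + (1/14)*sqrt(197).
The radius of convergence is the smallest modulus among the singular points: -1/14 + (1/14)*sqrt(197).
The factor κ**2 + κ/7 - 1 splits as (κ - a)(κ - a') with a = -1/14 - (1/14)*sqrt(197), a' = -1/14 + (1/14)*sqrt(197). At the order-2 pole a set g(κ) = (κ - a)^2*f(κ) = [6/35] / (κ - a')^2.
Order-2 pole: residue = g'(a); g'(-1/14 - (1/14)*sqrt(197)) = (588/194045)*sqrt(197), so the residue is (588/194045)*sqrt(197).
The factor κ**2 + κ/7 - 1 splits as (κ - a)(κ - a') with a = -1/14 + (1/14)*sqrt(197), a' = -1/14 - (1/14)*sqrt(197). At the order-2 pole a set g(κ) = (κ - a)^2*f(κ) = [6/35] / (κ - a')^2.
Order-2 pole: residue = g'(a); g'(-1/14 + (1/14)*sqrt(197)) = -(588/194045)*sqrt(197), so the residue is -(588/194045)*sqrt(197).
List the singular points by increasing real part (a conjugate pair: the negative imaginary part first).

Radius of convergence at 0: -1/14 + (1/14)*sqrt(197).
At -1/14 - (1/14)*sqrt(197): a pole of order 2; residue (588/194045)*sqrt(197).
At -1/14 + (1/14)*sqrt(197): a pole of order 2; residue -(588/194045)*sqrt(197).


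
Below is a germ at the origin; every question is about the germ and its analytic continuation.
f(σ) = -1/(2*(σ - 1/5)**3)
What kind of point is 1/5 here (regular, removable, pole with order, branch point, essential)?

The denominator factor σ - 1/5 vanishes at 1/5 and appears to the power 3; the numerator there equals -1/2, nonzero, and no other factor vanishes.
Hence a pole whose order is the multiplicity, 3.

The point is a pole of order 3.
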